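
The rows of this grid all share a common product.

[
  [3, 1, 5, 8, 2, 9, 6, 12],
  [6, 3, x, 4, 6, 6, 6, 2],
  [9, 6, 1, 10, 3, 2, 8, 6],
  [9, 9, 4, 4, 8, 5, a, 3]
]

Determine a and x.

Rows 1 and 3 each multiply to 155520, so every row has product 155520.
Row 4: 9×9×4×4×8×5×3 = 155520, so the missing entry is 155520 ÷ 155520 = 1.
Row 2: 6×3×4×6×6×6×2 = 31104, so the missing entry is 155520 ÷ 31104 = 5.

a = 1, x = 5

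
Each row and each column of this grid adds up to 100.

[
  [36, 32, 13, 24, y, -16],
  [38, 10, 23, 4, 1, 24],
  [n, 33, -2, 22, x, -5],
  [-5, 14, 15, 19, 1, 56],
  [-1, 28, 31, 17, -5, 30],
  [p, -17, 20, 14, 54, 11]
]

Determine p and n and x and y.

p = 18, n = 14, x = 38, y = 11

The known cells in row 6 total 82, leaving 100 − 82 = 18 for the blank.
The known cells in column 1 total 86, leaving 100 − 86 = 14 for the blank.
The known cells in row 3 total 62, leaving 100 − 62 = 38 for the blank.
The known cells in row 1 total 89, leaving 100 − 89 = 11 for the blank.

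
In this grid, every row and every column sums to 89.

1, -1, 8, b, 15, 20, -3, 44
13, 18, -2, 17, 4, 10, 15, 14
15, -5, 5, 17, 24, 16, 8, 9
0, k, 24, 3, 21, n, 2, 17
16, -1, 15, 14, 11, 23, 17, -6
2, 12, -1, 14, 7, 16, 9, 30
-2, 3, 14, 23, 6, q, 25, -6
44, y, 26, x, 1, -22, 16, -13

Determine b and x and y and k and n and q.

Row 7: -2 + 3 + 14 + 23 + 6 + 25 − 6 = 63, so its missing entry is 89 − 63 = 26.
Row 1: 1 − 1 + 8 + 15 + 20 − 3 + 44 = 84, so its missing entry is 89 − 84 = 5.
Column 4: 5 + 17 + 17 + 3 + 14 + 14 + 23 = 93, so its missing entry is 89 − 93 = -4.
Row 8: 44 + 26 − 4 + 1 − 22 + 16 − 13 = 48, so its missing entry is 89 − 48 = 41.
Column 2: -1 + 18 − 5 − 1 + 12 + 3 + 41 = 67, so its missing entry is 89 − 67 = 22.
Row 4: 0 + 22 + 24 + 3 + 21 + 2 + 17 = 89, so its missing entry is 89 − 89 = 0.

b = 5, x = -4, y = 41, k = 22, n = 0, q = 26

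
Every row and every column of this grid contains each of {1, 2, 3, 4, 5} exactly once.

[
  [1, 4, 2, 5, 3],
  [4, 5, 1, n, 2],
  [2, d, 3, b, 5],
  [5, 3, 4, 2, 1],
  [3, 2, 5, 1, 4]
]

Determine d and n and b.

d = 1, n = 3, b = 4

Cell (2,4): row 2 already has {1, 2, 4, 5} → 3.
At (row 3, col 4): column 4 already has {1, 2, 3, 5}, so the value is 4.
For row 3, column 2: row 3 already has {2, 3, 4, 5}; that leaves 1.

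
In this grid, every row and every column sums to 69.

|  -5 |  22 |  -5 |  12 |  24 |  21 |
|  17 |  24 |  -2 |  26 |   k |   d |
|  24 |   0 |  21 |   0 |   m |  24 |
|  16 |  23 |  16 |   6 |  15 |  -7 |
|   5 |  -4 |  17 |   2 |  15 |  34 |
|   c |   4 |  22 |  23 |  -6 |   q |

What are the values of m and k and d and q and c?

Row 3: 24 + 0 + 21 + 0 + 24 = 69, so its missing entry is 69 − 69 = 0.
Column 5: 24 + 0 + 15 + 15 − 6 = 48, so its missing entry is 69 − 48 = 21.
Row 2: 17 + 24 − 2 + 26 + 21 = 86, so its missing entry is 69 − 86 = -17.
Column 6: 21 − 17 + 24 − 7 + 34 = 55, so its missing entry is 69 − 55 = 14.
Row 6: 4 + 22 + 23 − 6 + 14 = 57, so its missing entry is 69 − 57 = 12.

m = 0, k = 21, d = -17, q = 14, c = 12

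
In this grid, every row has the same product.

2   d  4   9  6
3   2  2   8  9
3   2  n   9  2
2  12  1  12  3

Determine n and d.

n = 8, d = 2

Rows 2 and 4 each multiply to 864, so every row has product 864.
Row 3: 3×2×9×2 = 108, so the missing entry is 864 ÷ 108 = 8.
Row 1: 2×4×9×6 = 432, so the missing entry is 864 ÷ 432 = 2.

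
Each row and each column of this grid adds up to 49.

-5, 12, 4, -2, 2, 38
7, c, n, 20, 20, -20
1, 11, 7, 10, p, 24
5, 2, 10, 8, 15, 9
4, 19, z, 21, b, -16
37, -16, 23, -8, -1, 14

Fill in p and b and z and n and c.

Row 3 has 1 + 11 + 7 + 10 + 24 = 53; the blank must be 49 − 53 = -4.
Column 5 has 2 + 20 − 4 + 15 − 1 = 32; the blank must be 49 − 32 = 17.
Column 2 has 12 + 11 + 2 + 19 − 16 = 28; the blank must be 49 − 28 = 21.
Row 2 has 7 + 21 + 20 + 20 − 20 = 48; the blank must be 49 − 48 = 1.
Row 5 has 4 + 19 + 21 + 17 − 16 = 45; the blank must be 49 − 45 = 4.

p = -4, b = 17, z = 4, n = 1, c = 21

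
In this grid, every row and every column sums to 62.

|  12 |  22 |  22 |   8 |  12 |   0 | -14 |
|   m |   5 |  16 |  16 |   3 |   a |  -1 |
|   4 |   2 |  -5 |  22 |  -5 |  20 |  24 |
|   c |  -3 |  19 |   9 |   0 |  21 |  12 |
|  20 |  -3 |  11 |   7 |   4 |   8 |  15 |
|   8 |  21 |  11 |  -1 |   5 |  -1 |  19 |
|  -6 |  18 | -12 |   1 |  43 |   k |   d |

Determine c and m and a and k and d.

c = 4, m = 20, a = 3, k = 11, d = 7

The known cells in column 7 total 55, leaving 62 − 55 = 7 for the blank.
The known cells in row 7 total 51, leaving 62 − 51 = 11 for the blank.
The known cells in column 6 total 59, leaving 62 − 59 = 3 for the blank.
The known cells in row 4 total 58, leaving 62 − 58 = 4 for the blank.
The known cells in row 2 total 42, leaving 62 − 42 = 20 for the blank.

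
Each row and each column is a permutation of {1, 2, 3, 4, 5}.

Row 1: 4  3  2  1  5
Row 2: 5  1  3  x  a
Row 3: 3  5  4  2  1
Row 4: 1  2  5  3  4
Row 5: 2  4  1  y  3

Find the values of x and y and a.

x = 4, y = 5, a = 2

At (row 2, col 5): column 5 already has {1, 3, 4, 5}, so the value is 2.
Cell (2,4): row 2 already has {1, 2, 3, 5} → 4.
At (row 5, col 4): row 5 already has {1, 2, 3, 4}, so the value is 5.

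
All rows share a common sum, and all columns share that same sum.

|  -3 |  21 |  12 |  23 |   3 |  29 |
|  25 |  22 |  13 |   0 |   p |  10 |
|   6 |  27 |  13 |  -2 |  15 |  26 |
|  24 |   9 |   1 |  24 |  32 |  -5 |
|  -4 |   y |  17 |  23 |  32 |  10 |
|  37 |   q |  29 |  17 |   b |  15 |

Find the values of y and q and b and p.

y = 7, q = -1, b = -12, p = 15

Rows 1 and 3 both sum to 85, so that's the common total.
The known cells in row 5 total 78, leaving 85 − 78 = 7 for the blank.
The known cells in column 2 total 86, leaving 85 − 86 = -1 for the blank.
The known cells in row 6 total 97, leaving 85 − 97 = -12 for the blank.
The known cells in row 2 total 70, leaving 85 − 70 = 15 for the blank.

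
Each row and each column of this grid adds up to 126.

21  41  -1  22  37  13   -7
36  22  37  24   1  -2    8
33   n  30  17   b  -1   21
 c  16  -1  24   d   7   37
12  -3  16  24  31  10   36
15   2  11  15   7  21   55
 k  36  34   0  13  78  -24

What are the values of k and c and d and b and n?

k = -11, c = 20, d = 23, b = 14, n = 12

Column 2: 41 + 22 + 16 − 3 + 2 + 36 = 114, so its missing entry is 126 − 114 = 12.
Row 3: 33 + 12 + 30 + 17 − 1 + 21 = 112, so its missing entry is 126 − 112 = 14.
Column 5: 37 + 1 + 14 + 31 + 7 + 13 = 103, so its missing entry is 126 − 103 = 23.
Row 4: 16 − 1 + 24 + 23 + 7 + 37 = 106, so its missing entry is 126 − 106 = 20.
Row 7: 36 + 34 + 0 + 13 + 78 − 24 = 137, so its missing entry is 126 − 137 = -11.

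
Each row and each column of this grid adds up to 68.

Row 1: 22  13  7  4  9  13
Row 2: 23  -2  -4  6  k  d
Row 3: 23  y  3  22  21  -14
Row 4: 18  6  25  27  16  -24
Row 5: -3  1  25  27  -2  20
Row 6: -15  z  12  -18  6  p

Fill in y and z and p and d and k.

y = 13, z = 37, p = 46, d = 27, k = 18

Row 3: 23 + 3 + 22 + 21 − 14 = 55, so its missing entry is 68 − 55 = 13.
Column 2: 13 − 2 + 13 + 6 + 1 = 31, so its missing entry is 68 − 31 = 37.
Row 6: -15 + 37 + 12 − 18 + 6 = 22, so its missing entry is 68 − 22 = 46.
Column 6: 13 − 14 − 24 + 20 + 46 = 41, so its missing entry is 68 − 41 = 27.
Row 2: 23 − 2 − 4 + 6 + 27 = 50, so its missing entry is 68 − 50 = 18.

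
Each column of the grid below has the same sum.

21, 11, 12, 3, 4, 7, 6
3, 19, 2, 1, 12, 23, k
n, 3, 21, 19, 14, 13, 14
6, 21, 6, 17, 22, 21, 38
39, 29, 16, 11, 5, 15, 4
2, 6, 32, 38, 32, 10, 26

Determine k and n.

Columns 3 and 5 both add up to 89, so every column sums to 89.
Column 7: 6 + 14 + 38 + 4 + 26 = 88, so the missing entry is 89 − 88 = 1.
Column 1: 21 + 3 + 6 + 39 + 2 = 71, so the missing entry is 89 − 71 = 18.

k = 1, n = 18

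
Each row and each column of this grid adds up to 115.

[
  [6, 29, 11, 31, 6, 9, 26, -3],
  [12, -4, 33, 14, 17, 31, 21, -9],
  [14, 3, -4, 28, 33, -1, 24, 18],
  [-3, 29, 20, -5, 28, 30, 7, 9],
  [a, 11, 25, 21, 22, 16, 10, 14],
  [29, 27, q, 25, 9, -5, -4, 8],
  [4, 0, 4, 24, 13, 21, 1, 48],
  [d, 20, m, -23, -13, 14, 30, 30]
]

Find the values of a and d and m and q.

The known cells in row 5 total 119, leaving 115 − 119 = -4 for the blank.
The known cells in column 1 total 58, leaving 115 − 58 = 57 for the blank.
The known cells in row 8 total 115, leaving 115 − 115 = 0 for the blank.
The known cells in row 6 total 89, leaving 115 − 89 = 26 for the blank.

a = -4, d = 57, m = 0, q = 26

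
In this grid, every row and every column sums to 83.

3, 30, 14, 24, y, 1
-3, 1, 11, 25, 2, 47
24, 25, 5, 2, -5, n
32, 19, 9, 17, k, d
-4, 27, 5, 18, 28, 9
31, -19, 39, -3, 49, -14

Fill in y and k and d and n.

y = 11, k = -2, d = 8, n = 32

Row 3: 24 + 25 + 5 + 2 − 5 = 51, so its missing entry is 83 − 51 = 32.
Row 1: 3 + 30 + 14 + 24 + 1 = 72, so its missing entry is 83 − 72 = 11.
Column 5: 11 + 2 − 5 + 28 + 49 = 85, so its missing entry is 83 − 85 = -2.
Row 4: 32 + 19 + 9 + 17 − 2 = 75, so its missing entry is 83 − 75 = 8.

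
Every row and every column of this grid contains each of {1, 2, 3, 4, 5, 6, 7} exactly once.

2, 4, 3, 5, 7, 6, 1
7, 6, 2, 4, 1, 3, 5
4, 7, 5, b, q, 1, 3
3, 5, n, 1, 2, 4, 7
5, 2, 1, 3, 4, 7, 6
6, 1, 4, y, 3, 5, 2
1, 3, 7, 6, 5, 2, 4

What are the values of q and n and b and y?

q = 6, n = 6, b = 2, y = 7

At (row 6, col 4): row 6 already has {1, 2, 3, 4, 5, 6}, so the value is 7.
Cell (3,4): column 4 already has {1, 3, 4, 5, 6, 7} → 2.
Cell (3,5): row 3 already has {1, 2, 3, 4, 5, 7} → 6.
For row 4, column 3: row 4 already has {1, 2, 3, 4, 5, 7}; that leaves 6.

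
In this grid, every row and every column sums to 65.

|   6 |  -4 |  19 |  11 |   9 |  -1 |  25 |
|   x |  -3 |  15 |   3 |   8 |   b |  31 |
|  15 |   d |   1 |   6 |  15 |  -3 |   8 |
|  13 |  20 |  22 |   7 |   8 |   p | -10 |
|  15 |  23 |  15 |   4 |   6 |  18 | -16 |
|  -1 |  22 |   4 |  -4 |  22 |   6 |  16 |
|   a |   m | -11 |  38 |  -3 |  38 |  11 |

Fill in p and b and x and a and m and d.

p = 5, b = 2, x = 9, a = 8, m = -16, d = 23

The known cells in row 3 total 42, leaving 65 − 42 = 23 for the blank.
The known cells in column 2 total 81, leaving 65 − 81 = -16 for the blank.
The known cells in row 7 total 57, leaving 65 − 57 = 8 for the blank.
The known cells in column 1 total 56, leaving 65 − 56 = 9 for the blank.
The known cells in row 2 total 63, leaving 65 − 63 = 2 for the blank.
The known cells in row 4 total 60, leaving 65 − 60 = 5 for the blank.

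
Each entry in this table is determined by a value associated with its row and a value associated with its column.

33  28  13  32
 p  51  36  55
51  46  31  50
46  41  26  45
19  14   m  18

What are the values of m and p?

The difference between any two rows is the same in every column — this is an addition table with the headers hidden.
Row 5 minus row 1 is 18 − 32 = -14, so its entry in column 3 is 13 + (-14) = -1.
Row 2 minus row 1 is 55 − 32 = 23, so its entry in column 1 is 33 + 23 = 56.

m = -1, p = 56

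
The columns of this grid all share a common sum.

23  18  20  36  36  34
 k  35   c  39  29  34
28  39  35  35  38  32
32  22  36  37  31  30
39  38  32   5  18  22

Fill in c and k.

c = 29, k = 30

The complete columns each total 152.
Column 3 is missing 152 − 123 = 29 (since 20 + 35 + 36 + 32 = 123).
Column 1 is missing 152 − 122 = 30 (since 23 + 28 + 32 + 39 = 122).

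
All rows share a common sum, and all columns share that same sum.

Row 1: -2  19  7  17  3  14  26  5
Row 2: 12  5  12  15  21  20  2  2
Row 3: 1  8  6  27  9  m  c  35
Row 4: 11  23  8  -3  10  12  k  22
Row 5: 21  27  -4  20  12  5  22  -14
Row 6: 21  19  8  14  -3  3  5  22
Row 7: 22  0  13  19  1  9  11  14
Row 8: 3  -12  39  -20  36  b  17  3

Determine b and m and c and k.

Rows 1 and 2 both sum to 89, so that's the common total.
Row 8: 3 − 12 + 39 − 20 + 36 + 17 + 3 = 66, so its missing entry is 89 − 66 = 23.
Column 6: 14 + 20 + 12 + 5 + 3 + 9 + 23 = 86, so its missing entry is 89 − 86 = 3.
Row 3: 1 + 8 + 6 + 27 + 9 + 3 + 35 = 89, so its missing entry is 89 − 89 = 0.
Row 4: 11 + 23 + 8 − 3 + 10 + 12 + 22 = 83, so its missing entry is 89 − 83 = 6.

b = 23, m = 3, c = 0, k = 6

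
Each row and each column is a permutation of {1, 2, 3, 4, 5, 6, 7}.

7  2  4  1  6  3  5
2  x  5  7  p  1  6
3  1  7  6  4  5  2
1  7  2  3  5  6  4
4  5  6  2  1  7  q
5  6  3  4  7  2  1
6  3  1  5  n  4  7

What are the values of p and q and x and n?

At (row 2, col 2): column 2 already has {1, 2, 3, 5, 6, 7}, so the value is 4.
Cell (5,7): row 5 already has {1, 2, 4, 5, 6, 7} → 3.
For row 7, column 5: row 7 already has {1, 3, 4, 5, 6, 7}; that leaves 2.
For row 2, column 5: row 2 already has {1, 2, 4, 5, 6, 7}; that leaves 3.

p = 3, q = 3, x = 4, n = 2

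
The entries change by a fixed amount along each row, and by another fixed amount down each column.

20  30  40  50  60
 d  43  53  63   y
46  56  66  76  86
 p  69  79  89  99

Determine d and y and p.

d = 33, y = 73, p = 59

Along each row the entries change by 10 per step; down each column they change by 13.
Row 2: from 43 at column 2, stepping by 10 to column 1 gives 33.
Row 2: from 43 at column 2, stepping by 10 to column 5 gives 73.
Row 4: from 69 at column 2, stepping by 10 to column 1 gives 59.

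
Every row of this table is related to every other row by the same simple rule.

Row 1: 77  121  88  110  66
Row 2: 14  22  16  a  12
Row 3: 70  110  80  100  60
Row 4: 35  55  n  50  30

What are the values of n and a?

Each row is a constant multiple of every other row — this is a multiplication table with the headers hidden.
Row 4 is 35/77 = 5/11 times row 1, so its entry in column 3 is 88 × 5/11 = 40.
Row 2 is 14/77 = 2/11 times row 1, so its entry in column 4 is 110 × 2/11 = 20.

n = 40, a = 20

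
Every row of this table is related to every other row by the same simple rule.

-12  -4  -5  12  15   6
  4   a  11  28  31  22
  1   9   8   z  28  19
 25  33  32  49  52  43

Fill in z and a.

z = 25, a = 12

The difference between any two rows is the same in every column — this is an addition table with the headers hidden.
Row 3 minus row 1 is 8 − (-5) = 13, so its entry in column 4 is 12 + 13 = 25.
Row 2 minus row 1 is 11 − (-5) = 16, so its entry in column 2 is -4 + 16 = 12.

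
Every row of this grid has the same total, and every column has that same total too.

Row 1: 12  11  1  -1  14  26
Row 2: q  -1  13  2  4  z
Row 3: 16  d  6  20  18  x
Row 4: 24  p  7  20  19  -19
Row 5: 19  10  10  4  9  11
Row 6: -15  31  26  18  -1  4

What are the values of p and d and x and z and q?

Rows 1 and 5 both sum to 63, so that's the common total.
The known cells in row 4 total 51, leaving 63 − 51 = 12 for the blank.
The known cells in column 2 total 63, leaving 63 − 63 = 0 for the blank.
The known cells in column 1 total 56, leaving 63 − 56 = 7 for the blank.
The known cells in row 2 total 25, leaving 63 − 25 = 38 for the blank.
The known cells in row 3 total 60, leaving 63 − 60 = 3 for the blank.

p = 12, d = 0, x = 3, z = 38, q = 7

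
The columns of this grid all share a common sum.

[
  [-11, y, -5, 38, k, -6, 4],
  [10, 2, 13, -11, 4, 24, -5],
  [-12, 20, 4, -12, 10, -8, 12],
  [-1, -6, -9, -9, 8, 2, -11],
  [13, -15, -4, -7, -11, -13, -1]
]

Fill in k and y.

k = -12, y = -2

The complete columns each total -1.
Column 5 is missing -1 − 11 = -12 (since 4 + 10 + 8 − 11 = 11).
Column 2 is missing -1 − 1 = -2 (since 2 + 20 − 6 − 15 = 1).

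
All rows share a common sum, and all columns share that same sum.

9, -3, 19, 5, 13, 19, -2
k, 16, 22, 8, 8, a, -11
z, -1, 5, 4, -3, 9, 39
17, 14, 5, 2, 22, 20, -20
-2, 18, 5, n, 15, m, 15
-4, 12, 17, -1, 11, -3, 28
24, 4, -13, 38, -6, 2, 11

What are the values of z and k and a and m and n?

Rows 1 and 4 both sum to 60, so that's the common total.
Column 4 has 5 + 8 + 4 + 2 − 1 + 38 = 56; the blank must be 60 − 56 = 4.
Row 3 has -1 + 5 + 4 − 3 + 9 + 39 = 53; the blank must be 60 − 53 = 7.
Row 5 has -2 + 18 + 5 + 4 + 15 + 15 = 55; the blank must be 60 − 55 = 5.
Column 6 has 19 + 9 + 20 + 5 − 3 + 2 = 52; the blank must be 60 − 52 = 8.
Row 2 has 16 + 22 + 8 + 8 + 8 − 11 = 51; the blank must be 60 − 51 = 9.

z = 7, k = 9, a = 8, m = 5, n = 4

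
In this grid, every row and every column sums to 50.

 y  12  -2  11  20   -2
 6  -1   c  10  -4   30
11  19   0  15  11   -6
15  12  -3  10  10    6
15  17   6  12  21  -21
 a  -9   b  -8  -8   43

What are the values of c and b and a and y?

c = 9, b = 40, a = -8, y = 11

The known cells in row 1 total 39, leaving 50 − 39 = 11 for the blank.
The known cells in row 2 total 41, leaving 50 − 41 = 9 for the blank.
The known cells in column 1 total 58, leaving 50 − 58 = -8 for the blank.
The known cells in row 6 total 10, leaving 50 − 10 = 40 for the blank.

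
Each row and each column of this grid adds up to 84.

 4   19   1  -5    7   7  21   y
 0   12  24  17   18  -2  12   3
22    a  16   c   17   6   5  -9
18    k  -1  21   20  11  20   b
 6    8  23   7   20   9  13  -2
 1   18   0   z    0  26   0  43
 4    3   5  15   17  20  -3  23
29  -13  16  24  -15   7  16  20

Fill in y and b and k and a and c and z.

The known cells in row 1 total 54, leaving 84 − 54 = 30 for the blank.
The known cells in column 8 total 108, leaving 84 − 108 = -24 for the blank.
The known cells in row 4 total 65, leaving 84 − 65 = 19 for the blank.
The known cells in column 2 total 66, leaving 84 − 66 = 18 for the blank.
The known cells in row 3 total 75, leaving 84 − 75 = 9 for the blank.
The known cells in row 6 total 88, leaving 84 − 88 = -4 for the blank.

y = 30, b = -24, k = 19, a = 18, c = 9, z = -4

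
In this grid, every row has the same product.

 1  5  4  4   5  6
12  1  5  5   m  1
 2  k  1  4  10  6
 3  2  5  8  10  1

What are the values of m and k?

Rows 1 and 4 each multiply to 2400, so every row has product 2400.
Row 2: 12×1×5×5×1 = 300, so the missing entry is 2400 ÷ 300 = 8.
Row 3: 2×1×4×10×6 = 480, so the missing entry is 2400 ÷ 480 = 5.

m = 8, k = 5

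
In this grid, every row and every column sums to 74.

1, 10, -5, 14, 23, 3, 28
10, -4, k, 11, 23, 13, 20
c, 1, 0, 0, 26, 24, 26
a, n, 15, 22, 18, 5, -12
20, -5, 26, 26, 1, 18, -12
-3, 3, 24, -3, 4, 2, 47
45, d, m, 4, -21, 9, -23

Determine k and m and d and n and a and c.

The known cells in row 2 total 73, leaving 74 − 73 = 1 for the blank.
The known cells in column 3 total 61, leaving 74 − 61 = 13 for the blank.
The known cells in row 7 total 27, leaving 74 − 27 = 47 for the blank.
The known cells in column 2 total 52, leaving 74 − 52 = 22 for the blank.
The known cells in row 3 total 77, leaving 74 − 77 = -3 for the blank.
The known cells in row 4 total 70, leaving 74 − 70 = 4 for the blank.

k = 1, m = 13, d = 47, n = 22, a = 4, c = -3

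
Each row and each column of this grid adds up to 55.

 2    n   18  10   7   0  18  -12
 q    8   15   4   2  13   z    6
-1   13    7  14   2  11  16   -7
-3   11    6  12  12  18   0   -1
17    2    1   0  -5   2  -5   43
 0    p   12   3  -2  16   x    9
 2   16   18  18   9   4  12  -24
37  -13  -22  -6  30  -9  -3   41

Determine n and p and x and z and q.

Row 1: 2 + 18 + 10 + 7 + 0 + 18 − 12 = 43, so its missing entry is 55 − 43 = 12.
Column 2: 12 + 8 + 13 + 11 + 2 + 16 − 13 = 49, so its missing entry is 55 − 49 = 6.
Row 6: 0 + 6 + 12 + 3 − 2 + 16 + 9 = 44, so its missing entry is 55 − 44 = 11.
Column 1: 2 − 1 − 3 + 17 + 0 + 2 + 37 = 54, so its missing entry is 55 − 54 = 1.
Row 2: 1 + 8 + 15 + 4 + 2 + 13 + 6 = 49, so its missing entry is 55 − 49 = 6.

n = 12, p = 6, x = 11, z = 6, q = 1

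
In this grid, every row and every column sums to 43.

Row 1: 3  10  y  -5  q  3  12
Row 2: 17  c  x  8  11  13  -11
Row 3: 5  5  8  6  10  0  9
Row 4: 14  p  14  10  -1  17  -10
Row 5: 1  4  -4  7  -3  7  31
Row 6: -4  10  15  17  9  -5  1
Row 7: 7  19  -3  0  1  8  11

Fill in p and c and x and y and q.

Column 5: 11 + 10 − 1 − 3 + 9 + 1 = 27, so its missing entry is 43 − 27 = 16.
Row 4: 14 + 14 + 10 − 1 + 17 − 10 = 44, so its missing entry is 43 − 44 = -1.
Column 2: 10 + 5 − 1 + 4 + 10 + 19 = 47, so its missing entry is 43 − 47 = -4.
Row 2: 17 − 4 + 8 + 11 + 13 − 11 = 34, so its missing entry is 43 − 34 = 9.
Row 1: 3 + 10 − 5 + 16 + 3 + 12 = 39, so its missing entry is 43 − 39 = 4.

p = -1, c = -4, x = 9, y = 4, q = 16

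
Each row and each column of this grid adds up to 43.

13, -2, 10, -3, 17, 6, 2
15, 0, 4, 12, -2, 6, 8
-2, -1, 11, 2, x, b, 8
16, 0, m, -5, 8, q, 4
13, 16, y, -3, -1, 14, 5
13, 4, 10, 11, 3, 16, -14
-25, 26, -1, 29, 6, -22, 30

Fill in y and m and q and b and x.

Column 5: 17 − 2 + 8 − 1 + 3 + 6 = 31, so its missing entry is 43 − 31 = 12.
Row 5: 13 + 16 − 3 − 1 + 14 + 5 = 44, so its missing entry is 43 − 44 = -1.
Column 3: 10 + 4 + 11 − 1 + 10 − 1 = 33, so its missing entry is 43 − 33 = 10.
Row 3: -2 − 1 + 11 + 2 + 12 + 8 = 30, so its missing entry is 43 − 30 = 13.
Row 4: 16 + 0 + 10 − 5 + 8 + 4 = 33, so its missing entry is 43 − 33 = 10.

y = -1, m = 10, q = 10, b = 13, x = 12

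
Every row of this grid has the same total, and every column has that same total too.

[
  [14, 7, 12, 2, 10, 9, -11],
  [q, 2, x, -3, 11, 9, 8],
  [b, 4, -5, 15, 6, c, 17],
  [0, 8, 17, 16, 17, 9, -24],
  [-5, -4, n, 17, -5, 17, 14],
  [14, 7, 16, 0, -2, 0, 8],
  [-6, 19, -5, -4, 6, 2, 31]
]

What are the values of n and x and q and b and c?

Rows 1 and 4 both sum to 43, so that's the common total.
The known cells in row 5 total 34, leaving 43 − 34 = 9 for the blank.
The known cells in column 3 total 44, leaving 43 − 44 = -1 for the blank.
The known cells in row 2 total 26, leaving 43 − 26 = 17 for the blank.
The known cells in column 1 total 34, leaving 43 − 34 = 9 for the blank.
The known cells in row 3 total 46, leaving 43 − 46 = -3 for the blank.

n = 9, x = -1, q = 17, b = 9, c = -3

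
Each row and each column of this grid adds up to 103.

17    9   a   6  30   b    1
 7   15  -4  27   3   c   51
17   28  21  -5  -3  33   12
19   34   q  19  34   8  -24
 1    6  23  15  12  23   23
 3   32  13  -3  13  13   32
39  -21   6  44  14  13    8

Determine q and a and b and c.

q = 13, a = 31, b = 9, c = 4

Row 4 has 19 + 34 + 19 + 34 + 8 − 24 = 90; the blank must be 103 − 90 = 13.
Row 2 has 7 + 15 − 4 + 27 + 3 + 51 = 99; the blank must be 103 − 99 = 4.
Column 6 has 4 + 33 + 8 + 23 + 13 + 13 = 94; the blank must be 103 − 94 = 9.
Row 1 has 17 + 9 + 6 + 30 + 9 + 1 = 72; the blank must be 103 − 72 = 31.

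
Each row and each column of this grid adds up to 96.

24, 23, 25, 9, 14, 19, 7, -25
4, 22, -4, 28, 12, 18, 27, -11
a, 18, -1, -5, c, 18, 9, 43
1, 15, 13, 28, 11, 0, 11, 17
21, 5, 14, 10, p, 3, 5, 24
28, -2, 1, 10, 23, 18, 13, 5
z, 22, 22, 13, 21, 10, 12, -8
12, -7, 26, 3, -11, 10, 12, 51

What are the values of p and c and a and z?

Row 5: 21 + 5 + 14 + 10 + 3 + 5 + 24 = 82, so its missing entry is 96 − 82 = 14.
Column 5: 14 + 12 + 11 + 14 + 23 + 21 − 11 = 84, so its missing entry is 96 − 84 = 12.
Row 3: 18 − 1 − 5 + 12 + 18 + 9 + 43 = 94, so its missing entry is 96 − 94 = 2.
Row 7: 22 + 22 + 13 + 21 + 10 + 12 − 8 = 92, so its missing entry is 96 − 92 = 4.

p = 14, c = 12, a = 2, z = 4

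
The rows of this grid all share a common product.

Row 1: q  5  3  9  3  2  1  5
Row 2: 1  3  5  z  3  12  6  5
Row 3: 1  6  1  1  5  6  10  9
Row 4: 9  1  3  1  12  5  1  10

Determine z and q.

Rows 3 and 4 each multiply to 16200, so every row has product 16200.
Row 2: 1×3×5×3×12×6×5 = 16200, so the missing entry is 16200 ÷ 16200 = 1.
Row 1: 5×3×9×3×2×1×5 = 4050, so the missing entry is 16200 ÷ 4050 = 4.

z = 1, q = 4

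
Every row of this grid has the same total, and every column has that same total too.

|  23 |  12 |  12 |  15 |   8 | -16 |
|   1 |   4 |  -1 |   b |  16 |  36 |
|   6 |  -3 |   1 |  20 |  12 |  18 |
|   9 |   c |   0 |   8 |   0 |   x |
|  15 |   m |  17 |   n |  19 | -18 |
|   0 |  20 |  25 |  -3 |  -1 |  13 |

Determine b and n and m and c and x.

b = -2, n = 16, m = 5, c = 16, x = 21

Rows 1 and 3 both sum to 54, so that's the common total.
Row 2 has 1 + 4 − 1 + 16 + 36 = 56; the blank must be 54 − 56 = -2.
Column 4 has 15 − 2 + 20 + 8 − 3 = 38; the blank must be 54 − 38 = 16.
Row 5 has 15 + 17 + 16 + 19 − 18 = 49; the blank must be 54 − 49 = 5.
Column 2 has 12 + 4 − 3 + 5 + 20 = 38; the blank must be 54 − 38 = 16.
Row 4 has 9 + 16 + 0 + 8 + 0 = 33; the blank must be 54 − 33 = 21.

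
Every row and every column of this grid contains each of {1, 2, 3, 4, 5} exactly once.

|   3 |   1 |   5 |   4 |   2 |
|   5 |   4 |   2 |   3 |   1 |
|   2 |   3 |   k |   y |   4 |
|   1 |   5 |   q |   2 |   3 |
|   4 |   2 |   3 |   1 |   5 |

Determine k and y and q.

k = 1, y = 5, q = 4

Cell (3,4): column 4 already has {1, 2, 3, 4} → 5.
Cell (4,3): row 4 already has {1, 2, 3, 5} → 4.
For row 3, column 3: row 3 already has {2, 3, 4, 5}; that leaves 1.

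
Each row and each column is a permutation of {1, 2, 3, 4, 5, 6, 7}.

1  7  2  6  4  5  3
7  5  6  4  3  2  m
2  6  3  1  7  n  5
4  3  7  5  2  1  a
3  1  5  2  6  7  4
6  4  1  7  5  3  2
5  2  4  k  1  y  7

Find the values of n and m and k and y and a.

n = 4, m = 1, k = 3, y = 6, a = 6

For row 7, column 4: column 4 already has {1, 2, 4, 5, 6, 7}; that leaves 3.
For row 7, column 6: row 7 already has {1, 2, 3, 4, 5, 7}; that leaves 6.
At (row 4, col 7): row 4 already has {1, 2, 3, 4, 5, 7}, so the value is 6.
For row 2, column 7: row 2 already has {2, 3, 4, 5, 6, 7}; that leaves 1.
For row 3, column 6: row 3 already has {1, 2, 3, 5, 6, 7}; that leaves 4.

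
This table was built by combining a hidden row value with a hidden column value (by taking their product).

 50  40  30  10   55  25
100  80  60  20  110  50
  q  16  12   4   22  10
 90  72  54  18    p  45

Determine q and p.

q = 20, p = 99

Each row is a constant multiple of every other row — this is a multiplication table with the headers hidden.
Row 3 is 4/10 = 2/5 times row 1, so its entry in column 1 is 50 × 2/5 = 20.
Row 4 is 18/10 = 9/5 times row 1, so its entry in column 5 is 55 × 9/5 = 99.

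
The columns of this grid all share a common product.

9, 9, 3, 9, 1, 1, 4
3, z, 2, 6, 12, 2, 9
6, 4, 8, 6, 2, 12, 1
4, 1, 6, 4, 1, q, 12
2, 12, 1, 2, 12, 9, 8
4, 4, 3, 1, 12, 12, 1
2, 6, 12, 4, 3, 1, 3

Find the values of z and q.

z = 1, q = 4

Columns 4 and 5 each multiply to 10368, so every column has product 10368.
Column 2: 9×4×1×12×4×6 = 10368, so the missing entry is 10368 ÷ 10368 = 1.
Column 6: 1×2×12×9×12×1 = 2592, so the missing entry is 10368 ÷ 2592 = 4.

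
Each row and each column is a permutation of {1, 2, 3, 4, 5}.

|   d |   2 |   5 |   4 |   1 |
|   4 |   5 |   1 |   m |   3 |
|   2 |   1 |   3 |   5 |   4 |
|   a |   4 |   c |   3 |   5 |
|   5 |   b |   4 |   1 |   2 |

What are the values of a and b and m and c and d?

For row 5, column 2: row 5 already has {1, 2, 4, 5}; that leaves 3.
For row 1, column 1: row 1 already has {1, 2, 4, 5}; that leaves 3.
At (row 4, col 1): column 1 already has {2, 3, 4, 5}, so the value is 1.
At (row 4, col 3): row 4 already has {1, 3, 4, 5}, so the value is 2.
For row 2, column 4: row 2 already has {1, 3, 4, 5}; that leaves 2.

a = 1, b = 3, m = 2, c = 2, d = 3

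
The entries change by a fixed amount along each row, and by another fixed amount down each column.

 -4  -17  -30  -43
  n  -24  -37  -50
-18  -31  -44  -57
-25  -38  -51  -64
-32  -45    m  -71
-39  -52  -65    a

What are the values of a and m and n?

Along each row the entries change by -13 per step; down each column they change by -7.
Row 6: from -39 at column 1, stepping by -13 to column 4 gives -78.
Row 5: from -32 at column 1, stepping by -13 to column 3 gives -58.
Row 2: from -24 at column 2, stepping by -13 to column 1 gives -11.

a = -78, m = -58, n = -11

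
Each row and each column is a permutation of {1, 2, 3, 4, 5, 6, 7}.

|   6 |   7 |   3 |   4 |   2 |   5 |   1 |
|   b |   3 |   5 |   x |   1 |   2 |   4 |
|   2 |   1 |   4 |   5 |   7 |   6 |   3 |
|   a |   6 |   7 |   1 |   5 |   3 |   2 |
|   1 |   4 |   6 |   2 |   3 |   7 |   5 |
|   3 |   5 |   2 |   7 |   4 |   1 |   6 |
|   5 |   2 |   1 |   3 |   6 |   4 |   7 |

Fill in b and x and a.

For row 2, column 4: column 4 already has {1, 2, 3, 4, 5, 7}; that leaves 6.
Cell (2,1): row 2 already has {1, 2, 3, 4, 5, 6} → 7.
For row 4, column 1: row 4 already has {1, 2, 3, 5, 6, 7}; that leaves 4.

b = 7, x = 6, a = 4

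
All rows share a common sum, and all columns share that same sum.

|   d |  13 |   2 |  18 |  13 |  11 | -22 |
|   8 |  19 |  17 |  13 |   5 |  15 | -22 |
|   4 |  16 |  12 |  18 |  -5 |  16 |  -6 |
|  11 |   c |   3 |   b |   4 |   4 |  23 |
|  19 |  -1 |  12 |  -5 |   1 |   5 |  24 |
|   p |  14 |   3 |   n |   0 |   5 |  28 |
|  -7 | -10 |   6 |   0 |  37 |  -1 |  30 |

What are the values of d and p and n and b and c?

Rows 2 and 3 both sum to 55, so that's the common total.
The known cells in row 1 total 35, leaving 55 − 35 = 20 for the blank.
The known cells in column 2 total 51, leaving 55 − 51 = 4 for the blank.
The known cells in row 4 total 49, leaving 55 − 49 = 6 for the blank.
The known cells in column 1 total 55, leaving 55 − 55 = 0 for the blank.
The known cells in row 6 total 50, leaving 55 − 50 = 5 for the blank.

d = 20, p = 0, n = 5, b = 6, c = 4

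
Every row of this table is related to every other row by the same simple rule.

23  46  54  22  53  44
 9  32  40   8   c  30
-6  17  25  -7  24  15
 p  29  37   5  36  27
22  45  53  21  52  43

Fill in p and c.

The difference between any two rows is the same in every column — this is an addition table with the headers hidden.
Row 4 minus row 1 is 37 − 54 = -17, so its entry in column 1 is 23 + (-17) = 6.
Row 2 minus row 1 is 40 − 54 = -14, so its entry in column 5 is 53 + (-14) = 39.

p = 6, c = 39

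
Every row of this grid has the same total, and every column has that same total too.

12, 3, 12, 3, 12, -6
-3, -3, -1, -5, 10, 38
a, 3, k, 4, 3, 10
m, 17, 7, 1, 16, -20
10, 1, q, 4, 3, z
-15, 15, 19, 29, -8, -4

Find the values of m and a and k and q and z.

m = 15, a = 17, k = -1, q = 0, z = 18

Rows 1 and 2 both sum to 36, so that's the common total.
Row 4 has 17 + 7 + 1 + 16 − 20 = 21; the blank must be 36 − 21 = 15.
Column 1 has 12 − 3 + 15 + 10 − 15 = 19; the blank must be 36 − 19 = 17.
Column 6 has -6 + 38 + 10 − 20 − 4 = 18; the blank must be 36 − 18 = 18.
Row 5 has 10 + 1 + 4 + 3 + 18 = 36; the blank must be 36 − 36 = 0.
Row 3 has 17 + 3 + 4 + 3 + 10 = 37; the blank must be 36 − 37 = -1.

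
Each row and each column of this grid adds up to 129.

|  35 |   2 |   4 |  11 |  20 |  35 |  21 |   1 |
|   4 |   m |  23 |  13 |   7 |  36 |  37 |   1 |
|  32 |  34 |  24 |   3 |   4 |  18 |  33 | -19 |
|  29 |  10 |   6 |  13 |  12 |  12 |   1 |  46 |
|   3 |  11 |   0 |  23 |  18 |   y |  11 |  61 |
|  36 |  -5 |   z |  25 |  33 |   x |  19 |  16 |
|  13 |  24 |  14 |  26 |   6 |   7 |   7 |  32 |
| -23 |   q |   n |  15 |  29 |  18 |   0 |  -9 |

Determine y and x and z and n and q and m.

The known cells in row 2 total 121, leaving 129 − 121 = 8 for the blank.
The known cells in column 2 total 84, leaving 129 − 84 = 45 for the blank.
The known cells in row 5 total 127, leaving 129 − 127 = 2 for the blank.
The known cells in column 6 total 128, leaving 129 − 128 = 1 for the blank.
The known cells in row 8 total 75, leaving 129 − 75 = 54 for the blank.
The known cells in row 6 total 125, leaving 129 − 125 = 4 for the blank.

y = 2, x = 1, z = 4, n = 54, q = 45, m = 8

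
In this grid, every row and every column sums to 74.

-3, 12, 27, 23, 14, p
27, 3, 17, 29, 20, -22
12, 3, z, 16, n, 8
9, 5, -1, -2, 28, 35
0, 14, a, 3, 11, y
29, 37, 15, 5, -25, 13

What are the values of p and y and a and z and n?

p = 1, y = 39, a = 7, z = 9, n = 26

Column 5 has 14 + 20 + 28 + 11 − 25 = 48; the blank must be 74 − 48 = 26.
Row 1 has -3 + 12 + 27 + 23 + 14 = 73; the blank must be 74 − 73 = 1.
Column 6 has 1 − 22 + 8 + 35 + 13 = 35; the blank must be 74 − 35 = 39.
Row 5 has 0 + 14 + 3 + 11 + 39 = 67; the blank must be 74 − 67 = 7.
Row 3 has 12 + 3 + 16 + 26 + 8 = 65; the blank must be 74 − 65 = 9.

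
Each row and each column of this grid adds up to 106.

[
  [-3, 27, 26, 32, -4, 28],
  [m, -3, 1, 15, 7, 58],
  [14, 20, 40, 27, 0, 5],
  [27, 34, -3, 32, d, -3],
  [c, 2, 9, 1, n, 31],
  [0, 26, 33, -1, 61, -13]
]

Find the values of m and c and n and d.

Row 2: -3 + 1 + 15 + 7 + 58 = 78, so its missing entry is 106 − 78 = 28.
Column 1: -3 + 28 + 14 + 27 + 0 = 66, so its missing entry is 106 − 66 = 40.
Row 4: 27 + 34 − 3 + 32 − 3 = 87, so its missing entry is 106 − 87 = 19.
Row 5: 40 + 2 + 9 + 1 + 31 = 83, so its missing entry is 106 − 83 = 23.

m = 28, c = 40, n = 23, d = 19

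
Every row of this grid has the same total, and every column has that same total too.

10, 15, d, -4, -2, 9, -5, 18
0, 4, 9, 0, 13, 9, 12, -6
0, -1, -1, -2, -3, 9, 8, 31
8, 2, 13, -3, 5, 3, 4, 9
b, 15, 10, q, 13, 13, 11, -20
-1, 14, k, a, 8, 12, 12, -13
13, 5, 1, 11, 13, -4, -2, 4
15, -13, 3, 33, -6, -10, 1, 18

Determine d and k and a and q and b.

d = 0, k = 6, a = 3, q = 3, b = -4

Rows 2 and 3 both sum to 41, so that's the common total.
Column 1: 10 + 0 + 0 + 8 − 1 + 13 + 15 = 45, so its missing entry is 41 − 45 = -4.
Row 5: -4 + 15 + 10 + 13 + 13 + 11 − 20 = 38, so its missing entry is 41 − 38 = 3.
Row 1: 10 + 15 − 4 − 2 + 9 − 5 + 18 = 41, so its missing entry is 41 − 41 = 0.
Column 4: -4 + 0 − 2 − 3 + 3 + 11 + 33 = 38, so its missing entry is 41 − 38 = 3.
Row 6: -1 + 14 + 3 + 8 + 12 + 12 − 13 = 35, so its missing entry is 41 − 35 = 6.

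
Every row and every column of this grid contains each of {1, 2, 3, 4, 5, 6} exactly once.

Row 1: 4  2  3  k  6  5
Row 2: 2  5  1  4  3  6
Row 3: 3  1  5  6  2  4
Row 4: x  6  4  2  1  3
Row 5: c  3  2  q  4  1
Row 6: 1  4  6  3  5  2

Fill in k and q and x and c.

k = 1, q = 5, x = 5, c = 6

Cell (1,4): row 1 already has {2, 3, 4, 5, 6} → 1.
Cell (5,4): column 4 already has {1, 2, 3, 4, 6} → 5.
At (row 5, col 1): row 5 already has {1, 2, 3, 4, 5}, so the value is 6.
At (row 4, col 1): row 4 already has {1, 2, 3, 4, 6}, so the value is 5.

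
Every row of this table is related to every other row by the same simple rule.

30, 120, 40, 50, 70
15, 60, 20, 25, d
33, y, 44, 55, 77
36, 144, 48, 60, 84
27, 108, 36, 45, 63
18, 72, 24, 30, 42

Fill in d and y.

d = 35, y = 132

Each row is a constant multiple of every other row — this is a multiplication table with the headers hidden.
Row 2 is 20/40 = 1/2 times row 1, so its entry in column 5 is 70 × 1/2 = 35.
Row 3 is 44/40 = 11/10 times row 1, so its entry in column 2 is 120 × 11/10 = 132.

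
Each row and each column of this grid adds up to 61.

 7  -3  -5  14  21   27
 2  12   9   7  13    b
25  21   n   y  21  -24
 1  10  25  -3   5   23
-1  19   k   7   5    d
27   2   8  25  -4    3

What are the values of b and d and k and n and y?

b = 18, d = 14, k = 17, n = 7, y = 11

Row 2 has 2 + 12 + 9 + 7 + 13 = 43; the blank must be 61 − 43 = 18.
Column 4 has 14 + 7 − 3 + 7 + 25 = 50; the blank must be 61 − 50 = 11.
Column 6 has 27 + 18 − 24 + 23 + 3 = 47; the blank must be 61 − 47 = 14.
Row 5 has -1 + 19 + 7 + 5 + 14 = 44; the blank must be 61 − 44 = 17.
Row 3 has 25 + 21 + 11 + 21 − 24 = 54; the blank must be 61 − 54 = 7.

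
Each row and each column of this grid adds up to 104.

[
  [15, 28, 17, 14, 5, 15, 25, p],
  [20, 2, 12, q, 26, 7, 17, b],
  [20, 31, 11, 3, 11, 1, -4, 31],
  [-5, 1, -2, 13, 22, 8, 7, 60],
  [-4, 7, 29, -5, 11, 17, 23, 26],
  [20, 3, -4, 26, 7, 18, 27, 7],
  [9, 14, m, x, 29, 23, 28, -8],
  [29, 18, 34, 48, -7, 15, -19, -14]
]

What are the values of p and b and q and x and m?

p = -15, b = 17, q = 3, x = 2, m = 7

Row 1 has 15 + 28 + 17 + 14 + 5 + 15 + 25 = 119; the blank must be 104 − 119 = -15.
Column 3 has 17 + 12 + 11 − 2 + 29 − 4 + 34 = 97; the blank must be 104 − 97 = 7.
Column 8 has -15 + 31 + 60 + 26 + 7 − 8 − 14 = 87; the blank must be 104 − 87 = 17.
Row 7 has 9 + 14 + 7 + 29 + 23 + 28 − 8 = 102; the blank must be 104 − 102 = 2.
Row 2 has 20 + 2 + 12 + 26 + 7 + 17 + 17 = 101; the blank must be 104 − 101 = 3.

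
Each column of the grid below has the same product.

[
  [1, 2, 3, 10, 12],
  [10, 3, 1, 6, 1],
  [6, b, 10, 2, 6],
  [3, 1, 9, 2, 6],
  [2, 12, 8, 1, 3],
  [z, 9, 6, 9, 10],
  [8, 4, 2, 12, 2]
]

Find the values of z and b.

Columns 3 and 4 each multiply to 25920, so every column has product 25920.
Column 1: 1×10×6×3×2×8 = 2880, so the missing entry is 25920 ÷ 2880 = 9.
Column 2: 2×3×1×12×9×4 = 2592, so the missing entry is 25920 ÷ 2592 = 10.

z = 9, b = 10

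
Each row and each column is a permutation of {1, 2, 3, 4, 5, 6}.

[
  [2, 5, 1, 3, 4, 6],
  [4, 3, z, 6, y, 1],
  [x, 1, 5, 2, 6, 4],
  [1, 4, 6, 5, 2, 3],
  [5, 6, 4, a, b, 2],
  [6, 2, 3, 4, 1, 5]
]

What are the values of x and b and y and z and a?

At (row 2, col 3): column 3 already has {1, 3, 4, 5, 6}, so the value is 2.
For row 5, column 4: column 4 already has {2, 3, 4, 5, 6}; that leaves 1.
Cell (5,5): row 5 already has {1, 2, 4, 5, 6} → 3.
For row 3, column 1: row 3 already has {1, 2, 4, 5, 6}; that leaves 3.
At (row 2, col 5): row 2 already has {1, 2, 3, 4, 6}, so the value is 5.

x = 3, b = 3, y = 5, z = 2, a = 1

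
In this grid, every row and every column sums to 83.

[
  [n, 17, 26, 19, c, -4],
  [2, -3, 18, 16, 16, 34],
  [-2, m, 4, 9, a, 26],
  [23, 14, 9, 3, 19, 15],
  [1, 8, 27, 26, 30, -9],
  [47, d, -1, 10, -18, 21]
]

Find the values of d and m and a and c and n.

Column 1 has 2 − 2 + 23 + 1 + 47 = 71; the blank must be 83 − 71 = 12.
Row 1 has 12 + 17 + 26 + 19 − 4 = 70; the blank must be 83 − 70 = 13.
Column 5 has 13 + 16 + 19 + 30 − 18 = 60; the blank must be 83 − 60 = 23.
Row 3 has -2 + 4 + 9 + 23 + 26 = 60; the blank must be 83 − 60 = 23.
Row 6 has 47 − 1 + 10 − 18 + 21 = 59; the blank must be 83 − 59 = 24.

d = 24, m = 23, a = 23, c = 13, n = 12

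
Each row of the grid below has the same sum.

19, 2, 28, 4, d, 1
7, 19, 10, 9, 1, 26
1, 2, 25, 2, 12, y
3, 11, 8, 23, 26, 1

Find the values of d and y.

d = 18, y = 30

Rows 2 and 4 both add up to 72, so every row sums to 72.
Row 1: 19 + 2 + 28 + 4 + 1 = 54, so the missing entry is 72 − 54 = 18.
Row 3: 1 + 2 + 25 + 2 + 12 = 42, so the missing entry is 72 − 42 = 30.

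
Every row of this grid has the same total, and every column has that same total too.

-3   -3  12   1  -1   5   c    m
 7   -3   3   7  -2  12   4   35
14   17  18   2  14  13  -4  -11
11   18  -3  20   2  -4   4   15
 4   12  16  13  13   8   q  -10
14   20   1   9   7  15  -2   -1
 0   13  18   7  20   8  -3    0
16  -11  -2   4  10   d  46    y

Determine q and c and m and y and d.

q = 7, c = 11, m = 41, y = -6, d = 6

Rows 2 and 3 both sum to 63, so that's the common total.
The known cells in row 5 total 56, leaving 63 − 56 = 7 for the blank.
The known cells in column 7 total 52, leaving 63 − 52 = 11 for the blank.
The known cells in row 1 total 22, leaving 63 − 22 = 41 for the blank.
The known cells in column 8 total 69, leaving 63 − 69 = -6 for the blank.
The known cells in row 8 total 57, leaving 63 − 57 = 6 for the blank.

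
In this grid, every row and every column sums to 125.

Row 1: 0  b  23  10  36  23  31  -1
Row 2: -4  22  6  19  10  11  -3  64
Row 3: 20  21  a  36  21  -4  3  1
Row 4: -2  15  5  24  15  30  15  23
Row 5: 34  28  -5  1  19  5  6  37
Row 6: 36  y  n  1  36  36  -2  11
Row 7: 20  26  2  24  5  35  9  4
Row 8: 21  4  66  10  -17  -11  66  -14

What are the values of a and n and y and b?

a = 27, n = 1, y = 6, b = 3

The known cells in row 1 total 122, leaving 125 − 122 = 3 for the blank.
The known cells in column 2 total 119, leaving 125 − 119 = 6 for the blank.
The known cells in row 6 total 124, leaving 125 − 124 = 1 for the blank.
The known cells in row 3 total 98, leaving 125 − 98 = 27 for the blank.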